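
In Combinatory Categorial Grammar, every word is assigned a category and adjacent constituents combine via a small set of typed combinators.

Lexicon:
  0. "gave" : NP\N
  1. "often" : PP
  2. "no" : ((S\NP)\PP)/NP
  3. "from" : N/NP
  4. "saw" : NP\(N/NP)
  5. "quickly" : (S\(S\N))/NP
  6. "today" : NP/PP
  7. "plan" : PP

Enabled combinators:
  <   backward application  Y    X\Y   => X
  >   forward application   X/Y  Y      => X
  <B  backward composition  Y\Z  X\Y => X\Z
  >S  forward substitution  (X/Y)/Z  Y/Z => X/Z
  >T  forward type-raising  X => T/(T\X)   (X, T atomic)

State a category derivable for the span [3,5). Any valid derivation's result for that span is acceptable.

NP

[0,8] S   <
  [0,5] S\N   <B
    [0,1] "gave" : NP\N
    [1,5] S\NP   <
      [1,2] "often" : PP
      [2,5] (S\NP)\PP   >
        [2,3] "no" : ((S\NP)\PP)/NP
        [3,5] NP   <
          [3,4] "from" : N/NP
          [4,5] "saw" : NP\(N/NP)
  [5,8] S\(S\N)   >
    [5,6] "quickly" : (S\(S\N))/NP
    [6,8] NP   >
      [6,7] "today" : NP/PP
      [7,8] "plan" : PP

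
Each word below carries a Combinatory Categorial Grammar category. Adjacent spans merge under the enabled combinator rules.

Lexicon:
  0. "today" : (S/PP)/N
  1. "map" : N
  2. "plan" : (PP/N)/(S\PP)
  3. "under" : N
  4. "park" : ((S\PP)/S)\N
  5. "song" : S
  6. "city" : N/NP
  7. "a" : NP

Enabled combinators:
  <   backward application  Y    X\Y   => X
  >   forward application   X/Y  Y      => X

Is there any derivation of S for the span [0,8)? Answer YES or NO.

[0,8] S   >
  [0,2] S/PP   >
    [0,1] "today" : (S/PP)/N
    [1,2] "map" : N
  [2,8] PP   >
    [2,6] PP/N   >
      [2,3] "plan" : (PP/N)/(S\PP)
      [3,6] S\PP   >
        [3,5] (S\PP)/S   <
          [3,4] "under" : N
          [4,5] "park" : ((S\PP)/S)\N
        [5,6] "song" : S
    [6,8] N   >
      [6,7] "city" : N/NP
      [7,8] "a" : NP

YES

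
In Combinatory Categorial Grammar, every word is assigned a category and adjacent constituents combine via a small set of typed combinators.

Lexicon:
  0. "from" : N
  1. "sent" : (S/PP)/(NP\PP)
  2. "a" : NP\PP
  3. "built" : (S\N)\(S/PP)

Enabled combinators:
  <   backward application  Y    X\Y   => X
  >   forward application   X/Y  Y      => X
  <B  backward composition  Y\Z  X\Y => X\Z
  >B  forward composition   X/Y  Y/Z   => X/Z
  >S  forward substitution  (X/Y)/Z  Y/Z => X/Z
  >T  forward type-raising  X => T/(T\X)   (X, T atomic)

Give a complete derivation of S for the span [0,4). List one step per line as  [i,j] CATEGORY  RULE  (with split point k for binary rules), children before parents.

[0,1] N  lex  "from"
[0,1] S/(S\N)  >T
[1,2] (S/PP)/(NP\PP)  lex  "sent"
[2,3] NP\PP  lex  "a"
[1,3] S/PP  >  k=2
[3,4] (S\N)\(S/PP)  lex  "built"
[1,4] S\N  <  k=3
[0,4] S  >  k=1

[0,4] S   >
  [0,1] S/(S\N)   >T
    [0,1] "from" : N
  [1,4] S\N   <
    [1,3] S/PP   >
      [1,2] "sent" : (S/PP)/(NP\PP)
      [2,3] "a" : NP\PP
    [3,4] "built" : (S\N)\(S/PP)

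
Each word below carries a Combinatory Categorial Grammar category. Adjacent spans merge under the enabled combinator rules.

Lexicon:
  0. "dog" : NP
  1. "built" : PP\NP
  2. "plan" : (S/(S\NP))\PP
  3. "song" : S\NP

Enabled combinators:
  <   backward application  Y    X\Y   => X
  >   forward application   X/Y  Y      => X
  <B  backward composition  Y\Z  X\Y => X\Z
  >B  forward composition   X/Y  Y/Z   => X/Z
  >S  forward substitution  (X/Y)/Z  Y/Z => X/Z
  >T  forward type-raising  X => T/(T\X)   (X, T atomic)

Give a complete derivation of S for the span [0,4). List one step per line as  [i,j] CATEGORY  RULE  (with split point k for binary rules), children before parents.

[0,4] S   >
  [0,3] S/(S\NP)   <
    [0,2] PP   <
      [0,1] "dog" : NP
      [1,2] "built" : PP\NP
    [2,3] "plan" : (S/(S\NP))\PP
  [3,4] "song" : S\NP

[0,1] NP  lex  "dog"
[1,2] PP\NP  lex  "built"
[0,2] PP  <  k=1
[2,3] (S/(S\NP))\PP  lex  "plan"
[0,3] S/(S\NP)  <  k=2
[3,4] S\NP  lex  "song"
[0,4] S  >  k=3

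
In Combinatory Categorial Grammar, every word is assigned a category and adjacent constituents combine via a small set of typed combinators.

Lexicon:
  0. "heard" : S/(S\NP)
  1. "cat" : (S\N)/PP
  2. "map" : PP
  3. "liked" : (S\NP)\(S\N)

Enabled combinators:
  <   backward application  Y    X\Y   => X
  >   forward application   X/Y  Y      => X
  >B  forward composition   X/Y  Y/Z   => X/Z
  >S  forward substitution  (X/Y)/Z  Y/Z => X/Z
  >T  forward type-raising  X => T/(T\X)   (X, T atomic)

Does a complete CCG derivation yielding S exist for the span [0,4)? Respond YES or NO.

YES

[0,4] S   >
  [0,1] "heard" : S/(S\NP)
  [1,4] S\NP   <
    [1,3] S\N   >
      [1,2] "cat" : (S\N)/PP
      [2,3] "map" : PP
    [3,4] "liked" : (S\NP)\(S\N)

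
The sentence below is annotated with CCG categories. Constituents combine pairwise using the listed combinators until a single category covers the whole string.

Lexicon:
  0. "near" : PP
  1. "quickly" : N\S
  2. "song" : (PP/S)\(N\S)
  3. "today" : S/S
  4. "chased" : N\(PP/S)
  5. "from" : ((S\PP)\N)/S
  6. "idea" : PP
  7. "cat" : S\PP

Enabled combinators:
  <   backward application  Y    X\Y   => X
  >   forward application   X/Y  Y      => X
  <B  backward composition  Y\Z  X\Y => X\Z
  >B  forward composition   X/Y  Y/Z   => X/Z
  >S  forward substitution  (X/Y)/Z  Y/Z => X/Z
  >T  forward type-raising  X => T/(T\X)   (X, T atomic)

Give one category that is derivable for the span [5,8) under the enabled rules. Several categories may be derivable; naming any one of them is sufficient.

(S\PP)\N

[0,8] S   <
  [0,1] "near" : PP
  [1,8] S\PP   <
    [1,5] N   <
      [1,4] PP/S   >B
        [1,3] PP/S   <
          [1,2] "quickly" : N\S
          [2,3] "song" : (PP/S)\(N\S)
        [3,4] "today" : S/S
      [4,5] "chased" : N\(PP/S)
    [5,8] (S\PP)\N   >
      [5,6] "from" : ((S\PP)\N)/S
      [6,8] S   >
        [6,7] S/(S\PP)   >T
          [6,7] "idea" : PP
        [7,8] "cat" : S\PP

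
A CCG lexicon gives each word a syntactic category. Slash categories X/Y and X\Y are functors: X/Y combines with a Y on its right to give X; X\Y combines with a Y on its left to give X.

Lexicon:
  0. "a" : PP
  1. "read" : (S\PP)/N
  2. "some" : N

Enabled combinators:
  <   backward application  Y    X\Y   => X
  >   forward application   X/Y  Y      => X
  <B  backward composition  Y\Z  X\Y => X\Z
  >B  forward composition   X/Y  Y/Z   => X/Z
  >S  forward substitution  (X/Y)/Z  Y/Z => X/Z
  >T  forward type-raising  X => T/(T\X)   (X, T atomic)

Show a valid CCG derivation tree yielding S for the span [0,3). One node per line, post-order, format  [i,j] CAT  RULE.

[0,1] PP  lex  "a"
[0,1] S/(S\PP)  >T
[1,2] (S\PP)/N  lex  "read"
[2,3] N  lex  "some"
[1,3] S\PP  >  k=2
[0,3] S  >  k=1

[0,3] S   >
  [0,1] S/(S\PP)   >T
    [0,1] "a" : PP
  [1,3] S\PP   >
    [1,2] "read" : (S\PP)/N
    [2,3] "some" : N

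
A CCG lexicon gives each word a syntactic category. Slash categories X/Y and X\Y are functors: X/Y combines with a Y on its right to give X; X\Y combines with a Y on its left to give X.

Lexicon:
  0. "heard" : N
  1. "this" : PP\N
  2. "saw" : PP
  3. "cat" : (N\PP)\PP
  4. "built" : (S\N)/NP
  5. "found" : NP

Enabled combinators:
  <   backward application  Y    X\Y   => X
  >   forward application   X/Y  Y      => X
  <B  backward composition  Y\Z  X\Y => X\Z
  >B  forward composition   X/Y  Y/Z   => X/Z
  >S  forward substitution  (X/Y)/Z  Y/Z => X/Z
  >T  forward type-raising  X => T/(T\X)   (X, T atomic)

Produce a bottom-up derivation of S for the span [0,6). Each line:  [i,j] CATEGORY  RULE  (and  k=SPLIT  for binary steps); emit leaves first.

[0,6] S   <
  [0,4] N   <
    [0,2] PP   <
      [0,1] "heard" : N
      [1,2] "this" : PP\N
    [2,4] N\PP   <
      [2,3] "saw" : PP
      [3,4] "cat" : (N\PP)\PP
  [4,6] S\N   >
    [4,5] "built" : (S\N)/NP
    [5,6] "found" : NP

[0,1] N  lex  "heard"
[1,2] PP\N  lex  "this"
[0,2] PP  <  k=1
[2,3] PP  lex  "saw"
[3,4] (N\PP)\PP  lex  "cat"
[2,4] N\PP  <  k=3
[0,4] N  <  k=2
[4,5] (S\N)/NP  lex  "built"
[5,6] NP  lex  "found"
[4,6] S\N  >  k=5
[0,6] S  <  k=4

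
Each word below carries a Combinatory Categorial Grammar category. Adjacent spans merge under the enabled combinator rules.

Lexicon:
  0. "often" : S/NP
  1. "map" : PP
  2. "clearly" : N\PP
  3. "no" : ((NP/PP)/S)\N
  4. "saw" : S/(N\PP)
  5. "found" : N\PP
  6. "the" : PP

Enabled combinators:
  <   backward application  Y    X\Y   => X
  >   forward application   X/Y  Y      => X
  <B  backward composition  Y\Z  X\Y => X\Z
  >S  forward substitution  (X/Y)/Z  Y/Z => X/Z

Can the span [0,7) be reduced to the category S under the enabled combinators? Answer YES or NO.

YES

[0,7] S   >
  [0,1] "often" : S/NP
  [1,7] NP   >
    [1,6] NP/PP   >
      [1,4] (NP/PP)/S   <
        [1,3] N   <
          [1,2] "map" : PP
          [2,3] "clearly" : N\PP
        [3,4] "no" : ((NP/PP)/S)\N
      [4,6] S   >
        [4,5] "saw" : S/(N\PP)
        [5,6] "found" : N\PP
    [6,7] "the" : PP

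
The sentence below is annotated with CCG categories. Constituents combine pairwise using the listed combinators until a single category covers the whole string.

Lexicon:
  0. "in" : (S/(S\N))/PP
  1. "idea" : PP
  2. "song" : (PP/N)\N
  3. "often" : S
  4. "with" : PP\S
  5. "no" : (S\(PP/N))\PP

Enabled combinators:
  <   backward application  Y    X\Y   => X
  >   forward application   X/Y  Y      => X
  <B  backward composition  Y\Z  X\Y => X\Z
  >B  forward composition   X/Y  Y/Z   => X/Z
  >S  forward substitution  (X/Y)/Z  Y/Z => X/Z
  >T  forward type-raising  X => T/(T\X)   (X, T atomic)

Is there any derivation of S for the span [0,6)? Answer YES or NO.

[0,6] S   >
  [0,2] S/(S\N)   >
    [0,1] "in" : (S/(S\N))/PP
    [1,2] "idea" : PP
  [2,6] S\N   <B
    [2,3] "song" : (PP/N)\N
    [3,6] S\(PP/N)   <
      [3,5] PP   <
        [3,4] "often" : S
        [4,5] "with" : PP\S
      [5,6] "no" : (S\(PP/N))\PP

YES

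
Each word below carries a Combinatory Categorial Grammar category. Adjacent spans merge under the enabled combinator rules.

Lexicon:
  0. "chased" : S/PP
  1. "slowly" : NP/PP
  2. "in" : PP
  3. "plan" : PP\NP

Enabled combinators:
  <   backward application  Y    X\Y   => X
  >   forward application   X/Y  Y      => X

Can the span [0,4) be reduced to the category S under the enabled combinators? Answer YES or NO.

YES

[0,4] S   >
  [0,1] "chased" : S/PP
  [1,4] PP   <
    [1,3] NP   >
      [1,2] "slowly" : NP/PP
      [2,3] "in" : PP
    [3,4] "plan" : PP\NP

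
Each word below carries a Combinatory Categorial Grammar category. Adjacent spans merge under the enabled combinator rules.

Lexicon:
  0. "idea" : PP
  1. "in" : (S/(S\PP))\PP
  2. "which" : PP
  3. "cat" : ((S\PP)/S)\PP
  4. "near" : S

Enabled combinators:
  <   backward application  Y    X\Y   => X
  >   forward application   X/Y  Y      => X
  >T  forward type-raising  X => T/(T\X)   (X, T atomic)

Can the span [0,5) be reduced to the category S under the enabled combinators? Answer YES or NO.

YES

[0,5] S   >
  [0,2] S/(S\PP)   <
    [0,1] "idea" : PP
    [1,2] "in" : (S/(S\PP))\PP
  [2,5] S\PP   >
    [2,4] (S\PP)/S   <
      [2,3] "which" : PP
      [3,4] "cat" : ((S\PP)/S)\PP
    [4,5] "near" : S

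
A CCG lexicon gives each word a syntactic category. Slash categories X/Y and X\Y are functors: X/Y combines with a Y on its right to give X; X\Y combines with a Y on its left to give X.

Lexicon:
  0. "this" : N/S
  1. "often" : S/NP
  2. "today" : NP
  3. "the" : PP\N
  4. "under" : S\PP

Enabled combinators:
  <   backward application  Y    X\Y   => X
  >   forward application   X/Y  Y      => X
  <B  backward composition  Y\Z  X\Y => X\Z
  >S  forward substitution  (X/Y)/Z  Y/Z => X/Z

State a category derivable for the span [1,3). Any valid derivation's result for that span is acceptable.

[0,5] S   <
  [0,4] PP   <
    [0,3] N   >
      [0,1] "this" : N/S
      [1,3] S   >
        [1,2] "often" : S/NP
        [2,3] "today" : NP
    [3,4] "the" : PP\N
  [4,5] "under" : S\PP

S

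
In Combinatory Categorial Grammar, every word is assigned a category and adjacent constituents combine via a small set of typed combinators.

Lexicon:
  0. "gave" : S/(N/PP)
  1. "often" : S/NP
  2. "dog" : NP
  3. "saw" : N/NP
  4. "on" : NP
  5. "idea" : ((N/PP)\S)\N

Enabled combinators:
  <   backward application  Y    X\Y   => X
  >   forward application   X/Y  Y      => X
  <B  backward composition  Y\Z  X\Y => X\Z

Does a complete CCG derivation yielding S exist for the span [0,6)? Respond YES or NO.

[0,6] S   >
  [0,1] "gave" : S/(N/PP)
  [1,6] N/PP   <
    [1,3] S   >
      [1,2] "often" : S/NP
      [2,3] "dog" : NP
    [3,6] (N/PP)\S   <
      [3,5] N   >
        [3,4] "saw" : N/NP
        [4,5] "on" : NP
      [5,6] "idea" : ((N/PP)\S)\N

YES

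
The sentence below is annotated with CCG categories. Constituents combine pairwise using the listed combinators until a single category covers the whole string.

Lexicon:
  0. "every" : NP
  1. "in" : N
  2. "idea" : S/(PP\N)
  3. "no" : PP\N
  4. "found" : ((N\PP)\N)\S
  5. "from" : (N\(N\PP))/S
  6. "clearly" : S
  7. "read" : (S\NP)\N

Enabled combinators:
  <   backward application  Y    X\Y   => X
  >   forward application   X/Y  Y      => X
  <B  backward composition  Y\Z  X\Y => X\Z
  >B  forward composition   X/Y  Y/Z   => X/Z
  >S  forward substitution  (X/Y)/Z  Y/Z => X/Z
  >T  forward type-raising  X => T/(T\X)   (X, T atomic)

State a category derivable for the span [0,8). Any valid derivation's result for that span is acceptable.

[0,8] S   <
  [0,1] "every" : NP
  [1,8] S\NP   <
    [1,7] N   <
      [1,5] N\PP   <
        [1,2] "in" : N
        [2,5] (N\PP)\N   <
          [2,4] S   >
            [2,3] "idea" : S/(PP\N)
            [3,4] "no" : PP\N
          [4,5] "found" : ((N\PP)\N)\S
      [5,7] N\(N\PP)   >
        [5,6] "from" : (N\(N\PP))/S
        [6,7] "clearly" : S
    [7,8] "read" : (S\NP)\N

S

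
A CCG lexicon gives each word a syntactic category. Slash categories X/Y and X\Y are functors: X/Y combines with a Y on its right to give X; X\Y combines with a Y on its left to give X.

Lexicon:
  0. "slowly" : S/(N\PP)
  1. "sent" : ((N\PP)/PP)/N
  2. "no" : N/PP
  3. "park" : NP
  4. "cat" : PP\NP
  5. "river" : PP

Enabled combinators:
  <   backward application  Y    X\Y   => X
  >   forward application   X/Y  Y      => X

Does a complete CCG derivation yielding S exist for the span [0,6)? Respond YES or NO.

[0,6] S   >
  [0,1] "slowly" : S/(N\PP)
  [1,6] N\PP   >
    [1,5] (N\PP)/PP   >
      [1,2] "sent" : ((N\PP)/PP)/N
      [2,5] N   >
        [2,3] "no" : N/PP
        [3,5] PP   <
          [3,4] "park" : NP
          [4,5] "cat" : PP\NP
    [5,6] "river" : PP

YES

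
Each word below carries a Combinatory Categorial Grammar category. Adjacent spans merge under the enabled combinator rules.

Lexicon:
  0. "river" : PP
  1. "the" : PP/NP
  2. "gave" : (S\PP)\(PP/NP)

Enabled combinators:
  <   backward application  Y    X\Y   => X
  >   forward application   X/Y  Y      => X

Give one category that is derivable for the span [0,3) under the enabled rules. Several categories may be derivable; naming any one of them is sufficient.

[0,3] S   <
  [0,1] "river" : PP
  [1,3] S\PP   <
    [1,2] "the" : PP/NP
    [2,3] "gave" : (S\PP)\(PP/NP)

S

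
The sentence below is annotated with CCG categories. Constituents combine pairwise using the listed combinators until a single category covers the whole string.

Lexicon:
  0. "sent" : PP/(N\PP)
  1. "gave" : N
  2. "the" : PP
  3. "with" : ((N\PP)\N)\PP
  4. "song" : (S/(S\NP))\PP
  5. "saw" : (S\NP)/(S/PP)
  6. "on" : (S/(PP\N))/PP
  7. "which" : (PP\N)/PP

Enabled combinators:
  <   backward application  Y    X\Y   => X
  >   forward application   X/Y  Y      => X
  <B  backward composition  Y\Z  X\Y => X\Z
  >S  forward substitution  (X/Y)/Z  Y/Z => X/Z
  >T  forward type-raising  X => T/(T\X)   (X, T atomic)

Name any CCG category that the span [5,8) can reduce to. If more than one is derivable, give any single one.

[0,8] S   >
  [0,5] S/(S\NP)   <
    [0,4] PP   >
      [0,1] "sent" : PP/(N\PP)
      [1,4] N\PP   <
        [1,2] "gave" : N
        [2,4] (N\PP)\N   <
          [2,3] "the" : PP
          [3,4] "with" : ((N\PP)\N)\PP
    [4,5] "song" : (S/(S\NP))\PP
  [5,8] S\NP   >
    [5,6] "saw" : (S\NP)/(S/PP)
    [6,8] S/PP   >S
      [6,7] "on" : (S/(PP\N))/PP
      [7,8] "which" : (PP\N)/PP

S\NP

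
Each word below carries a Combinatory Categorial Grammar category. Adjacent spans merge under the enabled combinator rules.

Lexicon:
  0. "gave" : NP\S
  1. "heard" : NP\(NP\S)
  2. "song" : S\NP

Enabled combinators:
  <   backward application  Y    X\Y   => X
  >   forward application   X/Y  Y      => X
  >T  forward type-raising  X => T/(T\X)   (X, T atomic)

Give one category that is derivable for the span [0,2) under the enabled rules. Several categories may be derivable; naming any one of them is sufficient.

[0,3] S   <
  [0,2] NP   <
    [0,1] "gave" : NP\S
    [1,2] "heard" : NP\(NP\S)
  [2,3] "song" : S\NP

NP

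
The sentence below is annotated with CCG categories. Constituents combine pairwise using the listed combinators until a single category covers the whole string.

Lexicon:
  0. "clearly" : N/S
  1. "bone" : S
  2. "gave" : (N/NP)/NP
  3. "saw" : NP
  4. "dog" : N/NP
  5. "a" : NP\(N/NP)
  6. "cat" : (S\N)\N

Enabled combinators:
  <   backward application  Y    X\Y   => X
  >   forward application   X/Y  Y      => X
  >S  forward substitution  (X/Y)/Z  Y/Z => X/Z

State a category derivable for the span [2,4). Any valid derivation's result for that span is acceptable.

N/NP

[0,7] S   <
  [0,2] N   >
    [0,1] "clearly" : N/S
    [1,2] "bone" : S
  [2,7] S\N   <
    [2,6] N   >
      [2,4] N/NP   >
        [2,3] "gave" : (N/NP)/NP
        [3,4] "saw" : NP
      [4,6] NP   <
        [4,5] "dog" : N/NP
        [5,6] "a" : NP\(N/NP)
    [6,7] "cat" : (S\N)\N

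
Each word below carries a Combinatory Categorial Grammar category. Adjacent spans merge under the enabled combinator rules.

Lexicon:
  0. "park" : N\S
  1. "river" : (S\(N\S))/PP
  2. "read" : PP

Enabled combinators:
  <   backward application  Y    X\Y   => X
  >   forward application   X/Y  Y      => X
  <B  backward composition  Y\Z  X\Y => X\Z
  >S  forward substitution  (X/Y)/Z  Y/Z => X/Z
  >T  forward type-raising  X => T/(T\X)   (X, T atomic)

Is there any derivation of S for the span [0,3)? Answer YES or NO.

[0,3] S   <
  [0,1] "park" : N\S
  [1,3] S\(N\S)   >
    [1,2] "river" : (S\(N\S))/PP
    [2,3] "read" : PP

YES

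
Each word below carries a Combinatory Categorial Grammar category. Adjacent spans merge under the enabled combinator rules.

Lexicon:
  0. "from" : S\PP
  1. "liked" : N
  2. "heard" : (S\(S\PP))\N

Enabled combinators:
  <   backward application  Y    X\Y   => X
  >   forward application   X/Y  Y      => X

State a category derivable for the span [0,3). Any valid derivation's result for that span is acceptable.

[0,3] S   <
  [0,1] "from" : S\PP
  [1,3] S\(S\PP)   <
    [1,2] "liked" : N
    [2,3] "heard" : (S\(S\PP))\N

S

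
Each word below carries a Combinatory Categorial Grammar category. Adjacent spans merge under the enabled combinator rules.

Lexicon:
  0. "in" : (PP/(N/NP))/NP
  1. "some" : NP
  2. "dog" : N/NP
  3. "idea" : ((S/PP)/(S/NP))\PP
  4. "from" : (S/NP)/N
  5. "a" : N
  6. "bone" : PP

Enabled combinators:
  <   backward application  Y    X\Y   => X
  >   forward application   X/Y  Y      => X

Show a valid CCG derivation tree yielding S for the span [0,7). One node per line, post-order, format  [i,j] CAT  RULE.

[0,1] (PP/(N/NP))/NP  lex  "in"
[1,2] NP  lex  "some"
[0,2] PP/(N/NP)  >  k=1
[2,3] N/NP  lex  "dog"
[0,3] PP  >  k=2
[3,4] ((S/PP)/(S/NP))\PP  lex  "idea"
[0,4] (S/PP)/(S/NP)  <  k=3
[4,5] (S/NP)/N  lex  "from"
[5,6] N  lex  "a"
[4,6] S/NP  >  k=5
[0,6] S/PP  >  k=4
[6,7] PP  lex  "bone"
[0,7] S  >  k=6

[0,7] S   >
  [0,6] S/PP   >
    [0,4] (S/PP)/(S/NP)   <
      [0,3] PP   >
        [0,2] PP/(N/NP)   >
          [0,1] "in" : (PP/(N/NP))/NP
          [1,2] "some" : NP
        [2,3] "dog" : N/NP
      [3,4] "idea" : ((S/PP)/(S/NP))\PP
    [4,6] S/NP   >
      [4,5] "from" : (S/NP)/N
      [5,6] "a" : N
  [6,7] "bone" : PP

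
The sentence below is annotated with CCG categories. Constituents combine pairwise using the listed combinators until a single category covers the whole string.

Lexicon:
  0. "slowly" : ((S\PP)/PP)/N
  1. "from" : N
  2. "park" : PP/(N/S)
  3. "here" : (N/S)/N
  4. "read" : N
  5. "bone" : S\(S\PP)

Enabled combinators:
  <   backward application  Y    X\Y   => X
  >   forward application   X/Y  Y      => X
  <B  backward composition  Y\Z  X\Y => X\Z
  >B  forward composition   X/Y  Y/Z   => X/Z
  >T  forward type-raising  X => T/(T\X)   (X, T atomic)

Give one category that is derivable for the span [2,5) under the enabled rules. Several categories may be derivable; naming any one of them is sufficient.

PP

[0,6] S   <
  [0,5] S\PP   >
    [0,2] (S\PP)/PP   >
      [0,1] "slowly" : ((S\PP)/PP)/N
      [1,2] "from" : N
    [2,5] PP   >
      [2,3] "park" : PP/(N/S)
      [3,5] N/S   >
        [3,4] "here" : (N/S)/N
        [4,5] "read" : N
  [5,6] "bone" : S\(S\PP)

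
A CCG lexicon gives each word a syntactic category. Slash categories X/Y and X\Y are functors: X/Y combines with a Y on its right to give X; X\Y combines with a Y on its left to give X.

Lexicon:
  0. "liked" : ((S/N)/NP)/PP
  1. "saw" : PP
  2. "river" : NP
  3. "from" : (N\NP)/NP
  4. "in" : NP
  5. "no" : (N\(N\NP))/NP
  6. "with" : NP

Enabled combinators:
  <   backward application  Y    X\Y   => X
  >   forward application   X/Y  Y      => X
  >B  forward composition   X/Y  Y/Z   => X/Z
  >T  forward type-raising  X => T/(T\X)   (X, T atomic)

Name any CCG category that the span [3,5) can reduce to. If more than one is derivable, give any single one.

N\NP

[0,7] S   >
  [0,3] S/N   >
    [0,2] (S/N)/NP   >
      [0,1] "liked" : ((S/N)/NP)/PP
      [1,2] "saw" : PP
    [2,3] "river" : NP
  [3,7] N   <
    [3,5] N\NP   >
      [3,4] "from" : (N\NP)/NP
      [4,5] "in" : NP
    [5,7] N\(N\NP)   >
      [5,6] "no" : (N\(N\NP))/NP
      [6,7] "with" : NP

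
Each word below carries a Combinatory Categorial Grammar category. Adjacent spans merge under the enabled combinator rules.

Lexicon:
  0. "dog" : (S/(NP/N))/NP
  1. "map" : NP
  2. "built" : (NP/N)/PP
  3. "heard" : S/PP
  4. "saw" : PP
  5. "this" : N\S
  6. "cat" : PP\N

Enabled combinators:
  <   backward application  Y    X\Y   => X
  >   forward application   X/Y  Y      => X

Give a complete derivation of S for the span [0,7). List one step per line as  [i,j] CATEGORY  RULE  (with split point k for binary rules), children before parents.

[0,7] S   >
  [0,2] S/(NP/N)   >
    [0,1] "dog" : (S/(NP/N))/NP
    [1,2] "map" : NP
  [2,7] NP/N   >
    [2,3] "built" : (NP/N)/PP
    [3,7] PP   <
      [3,6] N   <
        [3,5] S   >
          [3,4] "heard" : S/PP
          [4,5] "saw" : PP
        [5,6] "this" : N\S
      [6,7] "cat" : PP\N

[0,1] (S/(NP/N))/NP  lex  "dog"
[1,2] NP  lex  "map"
[0,2] S/(NP/N)  >  k=1
[2,3] (NP/N)/PP  lex  "built"
[3,4] S/PP  lex  "heard"
[4,5] PP  lex  "saw"
[3,5] S  >  k=4
[5,6] N\S  lex  "this"
[3,6] N  <  k=5
[6,7] PP\N  lex  "cat"
[3,7] PP  <  k=6
[2,7] NP/N  >  k=3
[0,7] S  >  k=2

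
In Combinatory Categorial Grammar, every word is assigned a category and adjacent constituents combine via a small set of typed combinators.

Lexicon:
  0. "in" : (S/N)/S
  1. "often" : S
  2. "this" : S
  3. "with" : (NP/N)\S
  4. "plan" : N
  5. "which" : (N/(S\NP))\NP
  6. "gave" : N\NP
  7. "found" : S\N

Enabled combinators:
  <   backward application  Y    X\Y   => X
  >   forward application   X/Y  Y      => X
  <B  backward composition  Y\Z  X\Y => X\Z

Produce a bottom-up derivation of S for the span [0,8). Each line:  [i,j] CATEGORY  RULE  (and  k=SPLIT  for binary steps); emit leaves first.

[0,1] (S/N)/S  lex  "in"
[1,2] S  lex  "often"
[0,2] S/N  >  k=1
[2,3] S  lex  "this"
[3,4] (NP/N)\S  lex  "with"
[2,4] NP/N  <  k=3
[4,5] N  lex  "plan"
[2,5] NP  >  k=4
[5,6] (N/(S\NP))\NP  lex  "which"
[2,6] N/(S\NP)  <  k=5
[6,7] N\NP  lex  "gave"
[7,8] S\N  lex  "found"
[6,8] S\NP  <B  k=7
[2,8] N  >  k=6
[0,8] S  >  k=2

[0,8] S   >
  [0,2] S/N   >
    [0,1] "in" : (S/N)/S
    [1,2] "often" : S
  [2,8] N   >
    [2,6] N/(S\NP)   <
      [2,5] NP   >
        [2,4] NP/N   <
          [2,3] "this" : S
          [3,4] "with" : (NP/N)\S
        [4,5] "plan" : N
      [5,6] "which" : (N/(S\NP))\NP
    [6,8] S\NP   <B
      [6,7] "gave" : N\NP
      [7,8] "found" : S\N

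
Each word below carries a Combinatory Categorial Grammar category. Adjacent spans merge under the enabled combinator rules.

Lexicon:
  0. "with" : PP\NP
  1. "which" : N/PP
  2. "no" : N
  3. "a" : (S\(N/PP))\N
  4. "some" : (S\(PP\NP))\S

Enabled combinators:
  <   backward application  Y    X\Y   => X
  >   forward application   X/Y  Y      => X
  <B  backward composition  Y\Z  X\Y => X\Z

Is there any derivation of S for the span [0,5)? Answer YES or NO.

[0,5] S   <
  [0,1] "with" : PP\NP
  [1,5] S\(PP\NP)   <
    [1,4] S   <
      [1,2] "which" : N/PP
      [2,4] S\(N/PP)   <
        [2,3] "no" : N
        [3,4] "a" : (S\(N/PP))\N
    [4,5] "some" : (S\(PP\NP))\S

YES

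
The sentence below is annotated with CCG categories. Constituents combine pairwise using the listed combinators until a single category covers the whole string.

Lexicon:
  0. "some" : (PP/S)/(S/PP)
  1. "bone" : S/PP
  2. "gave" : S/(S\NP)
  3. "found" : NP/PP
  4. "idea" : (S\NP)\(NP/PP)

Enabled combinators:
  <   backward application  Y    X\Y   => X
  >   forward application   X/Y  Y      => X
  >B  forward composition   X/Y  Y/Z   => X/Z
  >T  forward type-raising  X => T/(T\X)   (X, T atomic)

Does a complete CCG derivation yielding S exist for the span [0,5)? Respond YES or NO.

(PP/S)/(S/PP) S/PP S/(S\NP) NP/PP (S\NP)\(NP/PP)
CKY chart[0,5] = {N/(N\PP), NP/(NP\PP), PP, PP/(PP\PP), PP/(S\S), S/(S\PP)}; S ∉ chart

NO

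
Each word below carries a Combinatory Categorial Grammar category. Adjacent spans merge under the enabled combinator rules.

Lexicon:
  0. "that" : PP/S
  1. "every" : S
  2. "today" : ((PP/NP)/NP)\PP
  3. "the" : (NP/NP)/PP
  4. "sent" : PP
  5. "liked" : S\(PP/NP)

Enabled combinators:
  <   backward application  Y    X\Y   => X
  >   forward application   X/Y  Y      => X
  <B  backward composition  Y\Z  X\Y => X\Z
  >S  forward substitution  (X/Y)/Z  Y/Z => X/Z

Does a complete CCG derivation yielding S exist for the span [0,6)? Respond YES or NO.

[0,6] S   <
  [0,5] PP/NP   >S
    [0,3] (PP/NP)/NP   <
      [0,2] PP   >
        [0,1] "that" : PP/S
        [1,2] "every" : S
      [2,3] "today" : ((PP/NP)/NP)\PP
    [3,5] NP/NP   >
      [3,4] "the" : (NP/NP)/PP
      [4,5] "sent" : PP
  [5,6] "liked" : S\(PP/NP)

YES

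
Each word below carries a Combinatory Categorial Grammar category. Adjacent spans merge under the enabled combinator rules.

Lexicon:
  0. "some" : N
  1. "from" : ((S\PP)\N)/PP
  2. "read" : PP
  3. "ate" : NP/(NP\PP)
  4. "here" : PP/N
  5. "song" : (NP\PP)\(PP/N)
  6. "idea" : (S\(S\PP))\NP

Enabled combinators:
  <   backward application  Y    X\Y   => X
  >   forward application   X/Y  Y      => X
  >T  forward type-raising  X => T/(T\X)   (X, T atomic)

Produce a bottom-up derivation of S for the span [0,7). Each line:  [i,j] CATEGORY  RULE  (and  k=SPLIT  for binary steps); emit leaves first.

[0,7] S   <
  [0,3] S\PP   <
    [0,1] "some" : N
    [1,3] (S\PP)\N   >
      [1,2] "from" : ((S\PP)\N)/PP
      [2,3] "read" : PP
  [3,7] S\(S\PP)   <
    [3,6] NP   >
      [3,4] "ate" : NP/(NP\PP)
      [4,6] NP\PP   <
        [4,5] "here" : PP/N
        [5,6] "song" : (NP\PP)\(PP/N)
    [6,7] "idea" : (S\(S\PP))\NP

[0,1] N  lex  "some"
[1,2] ((S\PP)\N)/PP  lex  "from"
[2,3] PP  lex  "read"
[1,3] (S\PP)\N  >  k=2
[0,3] S\PP  <  k=1
[3,4] NP/(NP\PP)  lex  "ate"
[4,5] PP/N  lex  "here"
[5,6] (NP\PP)\(PP/N)  lex  "song"
[4,6] NP\PP  <  k=5
[3,6] NP  >  k=4
[6,7] (S\(S\PP))\NP  lex  "idea"
[3,7] S\(S\PP)  <  k=6
[0,7] S  <  k=3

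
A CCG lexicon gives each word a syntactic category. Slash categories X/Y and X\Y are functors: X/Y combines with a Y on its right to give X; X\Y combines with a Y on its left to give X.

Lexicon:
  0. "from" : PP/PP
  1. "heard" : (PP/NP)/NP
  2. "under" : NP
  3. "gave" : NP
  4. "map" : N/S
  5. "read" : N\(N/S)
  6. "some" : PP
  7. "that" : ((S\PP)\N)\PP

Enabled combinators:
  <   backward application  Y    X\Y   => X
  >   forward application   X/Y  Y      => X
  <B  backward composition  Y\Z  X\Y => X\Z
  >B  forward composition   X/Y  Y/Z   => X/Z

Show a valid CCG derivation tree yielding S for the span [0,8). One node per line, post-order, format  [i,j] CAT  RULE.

[0,8] S   <
  [0,4] PP   >
    [0,3] PP/NP   >B
      [0,1] "from" : PP/PP
      [1,3] PP/NP   >
        [1,2] "heard" : (PP/NP)/NP
        [2,3] "under" : NP
    [3,4] "gave" : NP
  [4,8] S\PP   <
    [4,6] N   <
      [4,5] "map" : N/S
      [5,6] "read" : N\(N/S)
    [6,8] (S\PP)\N   <
      [6,7] "some" : PP
      [7,8] "that" : ((S\PP)\N)\PP

[0,1] PP/PP  lex  "from"
[1,2] (PP/NP)/NP  lex  "heard"
[2,3] NP  lex  "under"
[1,3] PP/NP  >  k=2
[0,3] PP/NP  >B  k=1
[3,4] NP  lex  "gave"
[0,4] PP  >  k=3
[4,5] N/S  lex  "map"
[5,6] N\(N/S)  lex  "read"
[4,6] N  <  k=5
[6,7] PP  lex  "some"
[7,8] ((S\PP)\N)\PP  lex  "that"
[6,8] (S\PP)\N  <  k=7
[4,8] S\PP  <  k=6
[0,8] S  <  k=4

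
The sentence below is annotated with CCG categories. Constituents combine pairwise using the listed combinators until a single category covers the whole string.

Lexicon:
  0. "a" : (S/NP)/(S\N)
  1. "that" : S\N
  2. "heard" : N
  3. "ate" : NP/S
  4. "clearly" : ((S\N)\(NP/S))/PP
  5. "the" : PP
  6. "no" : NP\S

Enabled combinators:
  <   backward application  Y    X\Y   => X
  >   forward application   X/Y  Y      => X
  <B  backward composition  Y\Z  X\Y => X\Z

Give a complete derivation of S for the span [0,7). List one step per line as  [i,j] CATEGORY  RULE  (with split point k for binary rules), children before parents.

[0,1] (S/NP)/(S\N)  lex  "a"
[1,2] S\N  lex  "that"
[0,2] S/NP  >  k=1
[2,3] N  lex  "heard"
[3,4] NP/S  lex  "ate"
[4,5] ((S\N)\(NP/S))/PP  lex  "clearly"
[5,6] PP  lex  "the"
[4,6] (S\N)\(NP/S)  >  k=5
[3,6] S\N  <  k=4
[6,7] NP\S  lex  "no"
[3,7] NP\N  <B  k=6
[2,7] NP  <  k=3
[0,7] S  >  k=2

[0,7] S   >
  [0,2] S/NP   >
    [0,1] "a" : (S/NP)/(S\N)
    [1,2] "that" : S\N
  [2,7] NP   <
    [2,3] "heard" : N
    [3,7] NP\N   <B
      [3,6] S\N   <
        [3,4] "ate" : NP/S
        [4,6] (S\N)\(NP/S)   >
          [4,5] "clearly" : ((S\N)\(NP/S))/PP
          [5,6] "the" : PP
      [6,7] "no" : NP\S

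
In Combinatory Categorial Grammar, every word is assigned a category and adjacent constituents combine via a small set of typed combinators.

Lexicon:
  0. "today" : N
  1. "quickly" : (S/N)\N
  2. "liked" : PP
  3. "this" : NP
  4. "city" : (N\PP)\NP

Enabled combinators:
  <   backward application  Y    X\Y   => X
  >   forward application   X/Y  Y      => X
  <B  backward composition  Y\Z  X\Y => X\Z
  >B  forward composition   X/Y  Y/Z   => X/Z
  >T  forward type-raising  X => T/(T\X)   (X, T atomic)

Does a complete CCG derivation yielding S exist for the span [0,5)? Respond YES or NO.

YES

[0,5] S   >
  [0,2] S/N   <
    [0,1] "today" : N
    [1,2] "quickly" : (S/N)\N
  [2,5] N   >
    [2,3] N/(N\PP)   >T
      [2,3] "liked" : PP
    [3,5] N\PP   <
      [3,4] "this" : NP
      [4,5] "city" : (N\PP)\NP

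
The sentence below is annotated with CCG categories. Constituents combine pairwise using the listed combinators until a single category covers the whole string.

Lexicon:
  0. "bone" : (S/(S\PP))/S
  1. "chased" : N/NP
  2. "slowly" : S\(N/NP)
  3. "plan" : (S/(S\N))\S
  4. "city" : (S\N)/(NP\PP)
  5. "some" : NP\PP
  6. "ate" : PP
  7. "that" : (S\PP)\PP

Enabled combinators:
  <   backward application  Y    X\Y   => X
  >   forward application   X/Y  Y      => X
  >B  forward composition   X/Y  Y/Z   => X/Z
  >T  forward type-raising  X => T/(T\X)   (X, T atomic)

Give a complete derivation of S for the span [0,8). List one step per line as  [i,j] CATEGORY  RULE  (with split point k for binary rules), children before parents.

[0,8] S   >
  [0,6] S/(S\PP)   >
    [0,1] "bone" : (S/(S\PP))/S
    [1,6] S   >
      [1,4] S/(S\N)   <
        [1,3] S   <
          [1,2] "chased" : N/NP
          [2,3] "slowly" : S\(N/NP)
        [3,4] "plan" : (S/(S\N))\S
      [4,6] S\N   >
        [4,5] "city" : (S\N)/(NP\PP)
        [5,6] "some" : NP\PP
  [6,8] S\PP   <
    [6,7] "ate" : PP
    [7,8] "that" : (S\PP)\PP

[0,1] (S/(S\PP))/S  lex  "bone"
[1,2] N/NP  lex  "chased"
[2,3] S\(N/NP)  lex  "slowly"
[1,3] S  <  k=2
[3,4] (S/(S\N))\S  lex  "plan"
[1,4] S/(S\N)  <  k=3
[4,5] (S\N)/(NP\PP)  lex  "city"
[5,6] NP\PP  lex  "some"
[4,6] S\N  >  k=5
[1,6] S  >  k=4
[0,6] S/(S\PP)  >  k=1
[6,7] PP  lex  "ate"
[7,8] (S\PP)\PP  lex  "that"
[6,8] S\PP  <  k=7
[0,8] S  >  k=6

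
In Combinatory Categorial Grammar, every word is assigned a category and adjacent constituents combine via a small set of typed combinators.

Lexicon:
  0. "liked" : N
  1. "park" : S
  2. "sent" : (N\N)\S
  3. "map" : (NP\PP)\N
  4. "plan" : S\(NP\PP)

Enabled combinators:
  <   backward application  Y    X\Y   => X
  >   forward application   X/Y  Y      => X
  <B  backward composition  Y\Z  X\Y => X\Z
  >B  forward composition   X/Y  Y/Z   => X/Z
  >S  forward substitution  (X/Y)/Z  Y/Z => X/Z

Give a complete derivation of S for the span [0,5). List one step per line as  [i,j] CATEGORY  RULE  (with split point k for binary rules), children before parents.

[0,5] S   <
  [0,1] "liked" : N
  [1,5] S\N   <B
    [1,3] N\N   <
      [1,2] "park" : S
      [2,3] "sent" : (N\N)\S
    [3,5] S\N   <B
      [3,4] "map" : (NP\PP)\N
      [4,5] "plan" : S\(NP\PP)

[0,1] N  lex  "liked"
[1,2] S  lex  "park"
[2,3] (N\N)\S  lex  "sent"
[1,3] N\N  <  k=2
[3,4] (NP\PP)\N  lex  "map"
[4,5] S\(NP\PP)  lex  "plan"
[3,5] S\N  <B  k=4
[1,5] S\N  <B  k=3
[0,5] S  <  k=1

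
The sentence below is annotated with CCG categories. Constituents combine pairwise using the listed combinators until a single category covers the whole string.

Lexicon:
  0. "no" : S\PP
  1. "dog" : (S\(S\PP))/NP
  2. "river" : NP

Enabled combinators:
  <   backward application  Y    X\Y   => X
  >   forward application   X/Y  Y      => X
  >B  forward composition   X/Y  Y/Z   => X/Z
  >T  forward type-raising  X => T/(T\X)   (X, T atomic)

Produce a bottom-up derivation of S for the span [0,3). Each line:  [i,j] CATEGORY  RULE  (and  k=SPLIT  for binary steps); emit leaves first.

[0,3] S   <
  [0,1] "no" : S\PP
  [1,3] S\(S\PP)   >
    [1,2] "dog" : (S\(S\PP))/NP
    [2,3] "river" : NP

[0,1] S\PP  lex  "no"
[1,2] (S\(S\PP))/NP  lex  "dog"
[2,3] NP  lex  "river"
[1,3] S\(S\PP)  >  k=2
[0,3] S  <  k=1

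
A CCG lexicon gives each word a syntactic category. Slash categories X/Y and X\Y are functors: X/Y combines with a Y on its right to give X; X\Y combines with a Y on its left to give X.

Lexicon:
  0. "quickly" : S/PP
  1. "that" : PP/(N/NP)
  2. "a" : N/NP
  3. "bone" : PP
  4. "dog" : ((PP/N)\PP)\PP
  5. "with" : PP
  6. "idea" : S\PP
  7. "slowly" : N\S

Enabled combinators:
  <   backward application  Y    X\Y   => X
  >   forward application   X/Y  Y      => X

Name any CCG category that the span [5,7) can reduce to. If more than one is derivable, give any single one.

[0,8] S   >
  [0,1] "quickly" : S/PP
  [1,8] PP   >
    [1,5] PP/N   <
      [1,3] PP   >
        [1,2] "that" : PP/(N/NP)
        [2,3] "a" : N/NP
      [3,5] (PP/N)\PP   <
        [3,4] "bone" : PP
        [4,5] "dog" : ((PP/N)\PP)\PP
    [5,8] N   <
      [5,7] S   <
        [5,6] "with" : PP
        [6,7] "idea" : S\PP
      [7,8] "slowly" : N\S

S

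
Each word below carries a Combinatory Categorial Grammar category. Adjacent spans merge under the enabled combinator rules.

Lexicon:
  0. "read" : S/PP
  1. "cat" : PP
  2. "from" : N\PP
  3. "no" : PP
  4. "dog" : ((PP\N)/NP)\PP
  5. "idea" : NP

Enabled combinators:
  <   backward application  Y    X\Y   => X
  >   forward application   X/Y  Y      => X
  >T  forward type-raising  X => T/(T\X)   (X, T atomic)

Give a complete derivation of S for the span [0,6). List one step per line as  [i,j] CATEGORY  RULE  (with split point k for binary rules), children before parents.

[0,6] S   >
  [0,1] "read" : S/PP
  [1,6] PP   <
    [1,3] N   <
      [1,2] "cat" : PP
      [2,3] "from" : N\PP
    [3,6] PP\N   >
      [3,5] (PP\N)/NP   <
        [3,4] "no" : PP
        [4,5] "dog" : ((PP\N)/NP)\PP
      [5,6] "idea" : NP

[0,1] S/PP  lex  "read"
[1,2] PP  lex  "cat"
[2,3] N\PP  lex  "from"
[1,3] N  <  k=2
[3,4] PP  lex  "no"
[4,5] ((PP\N)/NP)\PP  lex  "dog"
[3,5] (PP\N)/NP  <  k=4
[5,6] NP  lex  "idea"
[3,6] PP\N  >  k=5
[1,6] PP  <  k=3
[0,6] S  >  k=1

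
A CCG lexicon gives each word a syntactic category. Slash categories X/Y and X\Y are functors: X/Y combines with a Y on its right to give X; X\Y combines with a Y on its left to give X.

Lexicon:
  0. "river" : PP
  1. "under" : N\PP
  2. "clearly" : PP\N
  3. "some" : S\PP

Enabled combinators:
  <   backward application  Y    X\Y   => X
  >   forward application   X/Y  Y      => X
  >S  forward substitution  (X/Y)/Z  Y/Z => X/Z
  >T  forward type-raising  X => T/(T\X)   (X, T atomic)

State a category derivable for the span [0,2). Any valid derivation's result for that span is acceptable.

[0,4] S   <
  [0,3] PP   <
    [0,2] N   <
      [0,1] "river" : PP
      [1,2] "under" : N\PP
    [2,3] "clearly" : PP\N
  [3,4] "some" : S\PP

N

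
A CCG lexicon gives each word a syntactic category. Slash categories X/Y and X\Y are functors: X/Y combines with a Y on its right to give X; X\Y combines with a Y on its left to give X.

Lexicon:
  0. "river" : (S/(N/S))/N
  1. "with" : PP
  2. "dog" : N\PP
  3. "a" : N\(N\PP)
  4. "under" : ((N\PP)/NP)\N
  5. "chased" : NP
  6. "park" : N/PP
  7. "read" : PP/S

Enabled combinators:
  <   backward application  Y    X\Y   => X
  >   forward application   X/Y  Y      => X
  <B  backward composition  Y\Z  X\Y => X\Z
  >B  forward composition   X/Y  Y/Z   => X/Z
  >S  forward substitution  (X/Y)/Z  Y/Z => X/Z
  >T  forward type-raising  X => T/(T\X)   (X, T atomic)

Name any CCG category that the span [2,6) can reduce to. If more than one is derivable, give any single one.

N\PP

[0,8] S   >
  [0,6] S/(N/S)   >
    [0,1] "river" : (S/(N/S))/N
    [1,6] N   >
      [1,2] N/(N\PP)   >T
        [1,2] "with" : PP
      [2,6] N\PP   >
        [2,5] (N\PP)/NP   <
          [2,4] N   <
            [2,3] "dog" : N\PP
            [3,4] "a" : N\(N\PP)
          [4,5] "under" : ((N\PP)/NP)\N
        [5,6] "chased" : NP
  [6,8] N/S   >B
    [6,7] "park" : N/PP
    [7,8] "read" : PP/S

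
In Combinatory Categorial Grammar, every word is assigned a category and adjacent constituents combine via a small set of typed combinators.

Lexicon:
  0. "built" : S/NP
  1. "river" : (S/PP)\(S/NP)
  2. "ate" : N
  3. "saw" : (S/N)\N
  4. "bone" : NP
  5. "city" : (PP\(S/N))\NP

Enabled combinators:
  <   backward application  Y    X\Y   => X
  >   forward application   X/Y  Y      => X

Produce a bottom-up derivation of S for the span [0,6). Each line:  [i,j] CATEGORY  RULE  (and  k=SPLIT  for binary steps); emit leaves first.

[0,1] S/NP  lex  "built"
[1,2] (S/PP)\(S/NP)  lex  "river"
[0,2] S/PP  <  k=1
[2,3] N  lex  "ate"
[3,4] (S/N)\N  lex  "saw"
[2,4] S/N  <  k=3
[4,5] NP  lex  "bone"
[5,6] (PP\(S/N))\NP  lex  "city"
[4,6] PP\(S/N)  <  k=5
[2,6] PP  <  k=4
[0,6] S  >  k=2

[0,6] S   >
  [0,2] S/PP   <
    [0,1] "built" : S/NP
    [1,2] "river" : (S/PP)\(S/NP)
  [2,6] PP   <
    [2,4] S/N   <
      [2,3] "ate" : N
      [3,4] "saw" : (S/N)\N
    [4,6] PP\(S/N)   <
      [4,5] "bone" : NP
      [5,6] "city" : (PP\(S/N))\NP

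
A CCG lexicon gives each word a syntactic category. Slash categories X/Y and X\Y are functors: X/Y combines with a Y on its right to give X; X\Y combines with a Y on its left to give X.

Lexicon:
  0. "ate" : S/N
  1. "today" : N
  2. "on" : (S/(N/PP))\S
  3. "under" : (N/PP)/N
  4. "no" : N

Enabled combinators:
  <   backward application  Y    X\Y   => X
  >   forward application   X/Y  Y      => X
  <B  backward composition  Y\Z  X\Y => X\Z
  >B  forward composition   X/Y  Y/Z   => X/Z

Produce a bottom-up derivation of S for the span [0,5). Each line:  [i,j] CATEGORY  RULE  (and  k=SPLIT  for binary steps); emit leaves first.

[0,1] S/N  lex  "ate"
[1,2] N  lex  "today"
[0,2] S  >  k=1
[2,3] (S/(N/PP))\S  lex  "on"
[0,3] S/(N/PP)  <  k=2
[3,4] (N/PP)/N  lex  "under"
[0,4] S/N  >B  k=3
[4,5] N  lex  "no"
[0,5] S  >  k=4

[0,5] S   >
  [0,4] S/N   >B
    [0,3] S/(N/PP)   <
      [0,2] S   >
        [0,1] "ate" : S/N
        [1,2] "today" : N
      [2,3] "on" : (S/(N/PP))\S
    [3,4] "under" : (N/PP)/N
  [4,5] "no" : N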